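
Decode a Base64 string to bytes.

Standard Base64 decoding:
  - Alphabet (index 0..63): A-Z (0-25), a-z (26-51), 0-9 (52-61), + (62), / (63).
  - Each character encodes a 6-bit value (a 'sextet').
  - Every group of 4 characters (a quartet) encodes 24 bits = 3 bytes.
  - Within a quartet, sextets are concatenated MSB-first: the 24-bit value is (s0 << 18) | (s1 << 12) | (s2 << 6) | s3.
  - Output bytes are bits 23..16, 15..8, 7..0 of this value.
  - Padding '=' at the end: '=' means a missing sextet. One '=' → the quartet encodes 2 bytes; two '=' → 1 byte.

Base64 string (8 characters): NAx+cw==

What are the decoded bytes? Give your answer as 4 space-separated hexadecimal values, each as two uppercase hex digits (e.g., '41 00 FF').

Answer: 34 0C 7E 73

Derivation:
After char 0 ('N'=13): chars_in_quartet=1 acc=0xD bytes_emitted=0
After char 1 ('A'=0): chars_in_quartet=2 acc=0x340 bytes_emitted=0
After char 2 ('x'=49): chars_in_quartet=3 acc=0xD031 bytes_emitted=0
After char 3 ('+'=62): chars_in_quartet=4 acc=0x340C7E -> emit 34 0C 7E, reset; bytes_emitted=3
After char 4 ('c'=28): chars_in_quartet=1 acc=0x1C bytes_emitted=3
After char 5 ('w'=48): chars_in_quartet=2 acc=0x730 bytes_emitted=3
Padding '==': partial quartet acc=0x730 -> emit 73; bytes_emitted=4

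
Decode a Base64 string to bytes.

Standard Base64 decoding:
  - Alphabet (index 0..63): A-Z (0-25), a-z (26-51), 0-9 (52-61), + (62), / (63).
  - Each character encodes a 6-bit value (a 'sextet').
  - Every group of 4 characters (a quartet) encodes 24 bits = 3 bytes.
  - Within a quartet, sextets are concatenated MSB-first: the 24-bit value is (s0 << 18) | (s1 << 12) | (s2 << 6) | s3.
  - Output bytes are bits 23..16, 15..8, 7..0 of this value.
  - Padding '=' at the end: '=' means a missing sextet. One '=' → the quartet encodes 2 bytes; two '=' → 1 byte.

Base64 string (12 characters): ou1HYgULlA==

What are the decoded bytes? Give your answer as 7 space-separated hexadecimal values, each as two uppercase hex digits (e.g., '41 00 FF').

After char 0 ('o'=40): chars_in_quartet=1 acc=0x28 bytes_emitted=0
After char 1 ('u'=46): chars_in_quartet=2 acc=0xA2E bytes_emitted=0
After char 2 ('1'=53): chars_in_quartet=3 acc=0x28BB5 bytes_emitted=0
After char 3 ('H'=7): chars_in_quartet=4 acc=0xA2ED47 -> emit A2 ED 47, reset; bytes_emitted=3
After char 4 ('Y'=24): chars_in_quartet=1 acc=0x18 bytes_emitted=3
After char 5 ('g'=32): chars_in_quartet=2 acc=0x620 bytes_emitted=3
After char 6 ('U'=20): chars_in_quartet=3 acc=0x18814 bytes_emitted=3
After char 7 ('L'=11): chars_in_quartet=4 acc=0x62050B -> emit 62 05 0B, reset; bytes_emitted=6
After char 8 ('l'=37): chars_in_quartet=1 acc=0x25 bytes_emitted=6
After char 9 ('A'=0): chars_in_quartet=2 acc=0x940 bytes_emitted=6
Padding '==': partial quartet acc=0x940 -> emit 94; bytes_emitted=7

Answer: A2 ED 47 62 05 0B 94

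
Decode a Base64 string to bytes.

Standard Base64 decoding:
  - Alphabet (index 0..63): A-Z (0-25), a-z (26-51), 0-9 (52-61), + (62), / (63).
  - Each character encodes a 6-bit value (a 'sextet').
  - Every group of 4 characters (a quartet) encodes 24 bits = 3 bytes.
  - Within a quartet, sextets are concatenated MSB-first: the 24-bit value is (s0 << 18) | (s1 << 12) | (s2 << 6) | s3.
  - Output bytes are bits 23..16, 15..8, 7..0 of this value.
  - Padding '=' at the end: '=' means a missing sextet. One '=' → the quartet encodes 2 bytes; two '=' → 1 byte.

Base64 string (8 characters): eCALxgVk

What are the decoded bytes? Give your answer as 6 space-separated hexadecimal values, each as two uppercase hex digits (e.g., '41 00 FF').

Answer: 78 20 0B C6 05 64

Derivation:
After char 0 ('e'=30): chars_in_quartet=1 acc=0x1E bytes_emitted=0
After char 1 ('C'=2): chars_in_quartet=2 acc=0x782 bytes_emitted=0
After char 2 ('A'=0): chars_in_quartet=3 acc=0x1E080 bytes_emitted=0
After char 3 ('L'=11): chars_in_quartet=4 acc=0x78200B -> emit 78 20 0B, reset; bytes_emitted=3
After char 4 ('x'=49): chars_in_quartet=1 acc=0x31 bytes_emitted=3
After char 5 ('g'=32): chars_in_quartet=2 acc=0xC60 bytes_emitted=3
After char 6 ('V'=21): chars_in_quartet=3 acc=0x31815 bytes_emitted=3
After char 7 ('k'=36): chars_in_quartet=4 acc=0xC60564 -> emit C6 05 64, reset; bytes_emitted=6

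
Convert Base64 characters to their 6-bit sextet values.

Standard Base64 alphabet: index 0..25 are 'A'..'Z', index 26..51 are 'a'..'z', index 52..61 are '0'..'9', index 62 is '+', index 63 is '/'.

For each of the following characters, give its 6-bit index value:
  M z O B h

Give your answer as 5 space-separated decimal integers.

Answer: 12 51 14 1 33

Derivation:
'M': A..Z range, ord('M') − ord('A') = 12
'z': a..z range, 26 + ord('z') − ord('a') = 51
'O': A..Z range, ord('O') − ord('A') = 14
'B': A..Z range, ord('B') − ord('A') = 1
'h': a..z range, 26 + ord('h') − ord('a') = 33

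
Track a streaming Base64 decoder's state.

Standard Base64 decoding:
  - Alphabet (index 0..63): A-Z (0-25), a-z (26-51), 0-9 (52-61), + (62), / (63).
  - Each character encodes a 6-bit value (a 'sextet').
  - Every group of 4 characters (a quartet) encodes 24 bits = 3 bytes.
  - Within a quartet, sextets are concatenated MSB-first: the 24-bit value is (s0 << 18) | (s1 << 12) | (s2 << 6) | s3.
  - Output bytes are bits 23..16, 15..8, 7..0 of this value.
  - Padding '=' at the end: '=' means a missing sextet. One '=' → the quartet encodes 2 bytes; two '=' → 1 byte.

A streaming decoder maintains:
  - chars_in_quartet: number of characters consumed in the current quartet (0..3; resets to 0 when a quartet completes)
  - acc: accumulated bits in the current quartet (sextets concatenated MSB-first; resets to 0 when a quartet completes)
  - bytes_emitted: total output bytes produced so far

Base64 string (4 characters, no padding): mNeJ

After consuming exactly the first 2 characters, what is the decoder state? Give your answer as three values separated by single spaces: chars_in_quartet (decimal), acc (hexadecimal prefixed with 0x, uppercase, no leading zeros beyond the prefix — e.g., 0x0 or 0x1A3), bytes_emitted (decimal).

Answer: 2 0x98D 0

Derivation:
After char 0 ('m'=38): chars_in_quartet=1 acc=0x26 bytes_emitted=0
After char 1 ('N'=13): chars_in_quartet=2 acc=0x98D bytes_emitted=0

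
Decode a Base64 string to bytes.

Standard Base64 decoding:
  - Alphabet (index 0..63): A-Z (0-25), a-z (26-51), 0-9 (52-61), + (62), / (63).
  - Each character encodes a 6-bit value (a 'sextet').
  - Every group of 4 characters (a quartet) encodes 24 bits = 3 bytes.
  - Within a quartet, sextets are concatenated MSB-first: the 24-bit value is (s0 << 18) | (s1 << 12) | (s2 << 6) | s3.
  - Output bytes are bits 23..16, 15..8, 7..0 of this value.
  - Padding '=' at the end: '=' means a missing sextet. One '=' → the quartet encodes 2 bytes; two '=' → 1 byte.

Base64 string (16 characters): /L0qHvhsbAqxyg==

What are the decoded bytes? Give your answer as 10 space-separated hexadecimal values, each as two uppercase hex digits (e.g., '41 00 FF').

After char 0 ('/'=63): chars_in_quartet=1 acc=0x3F bytes_emitted=0
After char 1 ('L'=11): chars_in_quartet=2 acc=0xFCB bytes_emitted=0
After char 2 ('0'=52): chars_in_quartet=3 acc=0x3F2F4 bytes_emitted=0
After char 3 ('q'=42): chars_in_quartet=4 acc=0xFCBD2A -> emit FC BD 2A, reset; bytes_emitted=3
After char 4 ('H'=7): chars_in_quartet=1 acc=0x7 bytes_emitted=3
After char 5 ('v'=47): chars_in_quartet=2 acc=0x1EF bytes_emitted=3
After char 6 ('h'=33): chars_in_quartet=3 acc=0x7BE1 bytes_emitted=3
After char 7 ('s'=44): chars_in_quartet=4 acc=0x1EF86C -> emit 1E F8 6C, reset; bytes_emitted=6
After char 8 ('b'=27): chars_in_quartet=1 acc=0x1B bytes_emitted=6
After char 9 ('A'=0): chars_in_quartet=2 acc=0x6C0 bytes_emitted=6
After char 10 ('q'=42): chars_in_quartet=3 acc=0x1B02A bytes_emitted=6
After char 11 ('x'=49): chars_in_quartet=4 acc=0x6C0AB1 -> emit 6C 0A B1, reset; bytes_emitted=9
After char 12 ('y'=50): chars_in_quartet=1 acc=0x32 bytes_emitted=9
After char 13 ('g'=32): chars_in_quartet=2 acc=0xCA0 bytes_emitted=9
Padding '==': partial quartet acc=0xCA0 -> emit CA; bytes_emitted=10

Answer: FC BD 2A 1E F8 6C 6C 0A B1 CA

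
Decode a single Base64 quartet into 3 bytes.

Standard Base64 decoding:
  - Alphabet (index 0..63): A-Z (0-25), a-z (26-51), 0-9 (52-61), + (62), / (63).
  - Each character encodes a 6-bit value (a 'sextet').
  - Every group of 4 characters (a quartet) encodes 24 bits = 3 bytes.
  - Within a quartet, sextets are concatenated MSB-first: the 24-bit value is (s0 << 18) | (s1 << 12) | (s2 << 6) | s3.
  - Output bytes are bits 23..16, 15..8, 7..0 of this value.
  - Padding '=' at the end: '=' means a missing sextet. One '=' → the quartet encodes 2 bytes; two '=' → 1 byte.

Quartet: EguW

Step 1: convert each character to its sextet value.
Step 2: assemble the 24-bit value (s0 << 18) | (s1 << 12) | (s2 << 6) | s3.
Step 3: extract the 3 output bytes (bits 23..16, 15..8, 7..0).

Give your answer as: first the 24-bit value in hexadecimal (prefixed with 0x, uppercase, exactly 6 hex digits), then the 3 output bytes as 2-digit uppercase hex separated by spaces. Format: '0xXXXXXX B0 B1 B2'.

Answer: 0x120B96 12 0B 96

Derivation:
Sextets: E=4, g=32, u=46, W=22
24-bit: (4<<18) | (32<<12) | (46<<6) | 22
      = 0x100000 | 0x020000 | 0x000B80 | 0x000016
      = 0x120B96
Bytes: (v>>16)&0xFF=12, (v>>8)&0xFF=0B, v&0xFF=96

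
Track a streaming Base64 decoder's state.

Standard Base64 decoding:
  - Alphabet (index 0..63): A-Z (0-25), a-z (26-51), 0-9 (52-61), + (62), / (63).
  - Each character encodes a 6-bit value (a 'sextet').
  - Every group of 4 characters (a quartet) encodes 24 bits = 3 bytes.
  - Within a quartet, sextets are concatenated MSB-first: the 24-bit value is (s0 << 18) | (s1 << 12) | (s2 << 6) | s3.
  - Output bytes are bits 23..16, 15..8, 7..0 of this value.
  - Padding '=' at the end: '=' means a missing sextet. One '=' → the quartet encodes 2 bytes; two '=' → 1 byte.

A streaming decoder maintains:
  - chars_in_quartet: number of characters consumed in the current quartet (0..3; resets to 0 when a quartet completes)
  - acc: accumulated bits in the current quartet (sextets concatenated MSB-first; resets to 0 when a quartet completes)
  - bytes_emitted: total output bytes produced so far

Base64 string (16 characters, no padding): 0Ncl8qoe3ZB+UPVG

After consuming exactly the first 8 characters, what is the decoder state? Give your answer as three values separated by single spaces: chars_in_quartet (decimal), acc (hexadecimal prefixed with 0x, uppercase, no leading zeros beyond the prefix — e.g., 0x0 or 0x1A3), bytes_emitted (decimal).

After char 0 ('0'=52): chars_in_quartet=1 acc=0x34 bytes_emitted=0
After char 1 ('N'=13): chars_in_quartet=2 acc=0xD0D bytes_emitted=0
After char 2 ('c'=28): chars_in_quartet=3 acc=0x3435C bytes_emitted=0
After char 3 ('l'=37): chars_in_quartet=4 acc=0xD0D725 -> emit D0 D7 25, reset; bytes_emitted=3
After char 4 ('8'=60): chars_in_quartet=1 acc=0x3C bytes_emitted=3
After char 5 ('q'=42): chars_in_quartet=2 acc=0xF2A bytes_emitted=3
After char 6 ('o'=40): chars_in_quartet=3 acc=0x3CAA8 bytes_emitted=3
After char 7 ('e'=30): chars_in_quartet=4 acc=0xF2AA1E -> emit F2 AA 1E, reset; bytes_emitted=6

Answer: 0 0x0 6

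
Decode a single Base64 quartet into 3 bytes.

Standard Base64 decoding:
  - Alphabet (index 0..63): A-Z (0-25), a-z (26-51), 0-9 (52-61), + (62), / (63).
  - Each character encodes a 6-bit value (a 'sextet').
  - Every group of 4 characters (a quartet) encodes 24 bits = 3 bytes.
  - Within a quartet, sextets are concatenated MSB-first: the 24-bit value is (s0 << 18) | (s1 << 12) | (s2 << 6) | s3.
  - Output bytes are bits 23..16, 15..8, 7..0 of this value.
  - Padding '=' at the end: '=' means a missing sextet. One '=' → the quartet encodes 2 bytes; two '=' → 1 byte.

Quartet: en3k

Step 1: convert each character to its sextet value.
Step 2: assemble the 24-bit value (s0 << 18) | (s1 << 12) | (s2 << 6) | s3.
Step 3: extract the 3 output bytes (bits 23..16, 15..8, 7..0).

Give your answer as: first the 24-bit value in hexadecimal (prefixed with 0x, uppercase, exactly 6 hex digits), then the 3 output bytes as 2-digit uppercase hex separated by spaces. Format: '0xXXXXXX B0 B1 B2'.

Sextets: e=30, n=39, 3=55, k=36
24-bit: (30<<18) | (39<<12) | (55<<6) | 36
      = 0x780000 | 0x027000 | 0x000DC0 | 0x000024
      = 0x7A7DE4
Bytes: (v>>16)&0xFF=7A, (v>>8)&0xFF=7D, v&0xFF=E4

Answer: 0x7A7DE4 7A 7D E4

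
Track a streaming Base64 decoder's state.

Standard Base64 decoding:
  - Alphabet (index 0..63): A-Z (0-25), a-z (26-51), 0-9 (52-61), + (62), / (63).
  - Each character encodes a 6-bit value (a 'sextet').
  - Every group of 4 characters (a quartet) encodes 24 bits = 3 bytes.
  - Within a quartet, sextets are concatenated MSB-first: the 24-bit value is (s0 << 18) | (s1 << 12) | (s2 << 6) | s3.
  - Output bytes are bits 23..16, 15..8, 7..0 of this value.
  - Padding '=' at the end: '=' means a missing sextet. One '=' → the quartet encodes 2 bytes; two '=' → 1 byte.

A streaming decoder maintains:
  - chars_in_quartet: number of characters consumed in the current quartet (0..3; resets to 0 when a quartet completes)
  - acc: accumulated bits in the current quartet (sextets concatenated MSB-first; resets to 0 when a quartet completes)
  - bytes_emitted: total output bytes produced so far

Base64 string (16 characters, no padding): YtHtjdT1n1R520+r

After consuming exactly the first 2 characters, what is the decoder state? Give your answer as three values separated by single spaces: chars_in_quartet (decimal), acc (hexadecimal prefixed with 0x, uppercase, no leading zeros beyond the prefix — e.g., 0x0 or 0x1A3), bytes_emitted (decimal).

After char 0 ('Y'=24): chars_in_quartet=1 acc=0x18 bytes_emitted=0
After char 1 ('t'=45): chars_in_quartet=2 acc=0x62D bytes_emitted=0

Answer: 2 0x62D 0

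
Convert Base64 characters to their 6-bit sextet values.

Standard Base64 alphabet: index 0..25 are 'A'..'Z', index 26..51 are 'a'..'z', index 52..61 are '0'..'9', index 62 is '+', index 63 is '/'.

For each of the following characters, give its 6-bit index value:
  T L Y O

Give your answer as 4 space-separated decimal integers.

'T': A..Z range, ord('T') − ord('A') = 19
'L': A..Z range, ord('L') − ord('A') = 11
'Y': A..Z range, ord('Y') − ord('A') = 24
'O': A..Z range, ord('O') − ord('A') = 14

Answer: 19 11 24 14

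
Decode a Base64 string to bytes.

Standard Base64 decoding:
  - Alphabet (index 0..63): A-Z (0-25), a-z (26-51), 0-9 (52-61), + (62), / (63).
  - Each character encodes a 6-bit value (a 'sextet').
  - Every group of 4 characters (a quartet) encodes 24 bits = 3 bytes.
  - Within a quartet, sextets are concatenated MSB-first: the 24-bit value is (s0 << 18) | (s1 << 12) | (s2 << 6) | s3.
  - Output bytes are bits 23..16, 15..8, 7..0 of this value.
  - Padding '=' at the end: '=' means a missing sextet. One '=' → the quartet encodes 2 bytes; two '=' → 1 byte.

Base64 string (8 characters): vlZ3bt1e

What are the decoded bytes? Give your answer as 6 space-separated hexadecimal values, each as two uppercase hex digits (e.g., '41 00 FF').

After char 0 ('v'=47): chars_in_quartet=1 acc=0x2F bytes_emitted=0
After char 1 ('l'=37): chars_in_quartet=2 acc=0xBE5 bytes_emitted=0
After char 2 ('Z'=25): chars_in_quartet=3 acc=0x2F959 bytes_emitted=0
After char 3 ('3'=55): chars_in_quartet=4 acc=0xBE5677 -> emit BE 56 77, reset; bytes_emitted=3
After char 4 ('b'=27): chars_in_quartet=1 acc=0x1B bytes_emitted=3
After char 5 ('t'=45): chars_in_quartet=2 acc=0x6ED bytes_emitted=3
After char 6 ('1'=53): chars_in_quartet=3 acc=0x1BB75 bytes_emitted=3
After char 7 ('e'=30): chars_in_quartet=4 acc=0x6EDD5E -> emit 6E DD 5E, reset; bytes_emitted=6

Answer: BE 56 77 6E DD 5E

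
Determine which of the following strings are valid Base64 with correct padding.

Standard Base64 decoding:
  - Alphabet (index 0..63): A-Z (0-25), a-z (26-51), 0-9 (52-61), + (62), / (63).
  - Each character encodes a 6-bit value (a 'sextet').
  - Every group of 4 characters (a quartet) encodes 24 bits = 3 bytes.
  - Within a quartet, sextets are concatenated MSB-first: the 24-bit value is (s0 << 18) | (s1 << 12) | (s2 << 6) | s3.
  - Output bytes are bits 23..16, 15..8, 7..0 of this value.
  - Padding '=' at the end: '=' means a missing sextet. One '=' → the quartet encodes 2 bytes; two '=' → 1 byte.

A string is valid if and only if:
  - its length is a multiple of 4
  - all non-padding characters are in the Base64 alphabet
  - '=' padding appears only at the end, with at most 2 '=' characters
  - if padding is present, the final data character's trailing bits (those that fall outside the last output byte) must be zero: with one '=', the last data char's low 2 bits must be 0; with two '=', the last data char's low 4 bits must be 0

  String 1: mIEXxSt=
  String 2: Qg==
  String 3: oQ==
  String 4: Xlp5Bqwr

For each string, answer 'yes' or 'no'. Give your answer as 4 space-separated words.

String 1: 'mIEXxSt=' → invalid (bad trailing bits)
String 2: 'Qg==' → valid
String 3: 'oQ==' → valid
String 4: 'Xlp5Bqwr' → valid

Answer: no yes yes yes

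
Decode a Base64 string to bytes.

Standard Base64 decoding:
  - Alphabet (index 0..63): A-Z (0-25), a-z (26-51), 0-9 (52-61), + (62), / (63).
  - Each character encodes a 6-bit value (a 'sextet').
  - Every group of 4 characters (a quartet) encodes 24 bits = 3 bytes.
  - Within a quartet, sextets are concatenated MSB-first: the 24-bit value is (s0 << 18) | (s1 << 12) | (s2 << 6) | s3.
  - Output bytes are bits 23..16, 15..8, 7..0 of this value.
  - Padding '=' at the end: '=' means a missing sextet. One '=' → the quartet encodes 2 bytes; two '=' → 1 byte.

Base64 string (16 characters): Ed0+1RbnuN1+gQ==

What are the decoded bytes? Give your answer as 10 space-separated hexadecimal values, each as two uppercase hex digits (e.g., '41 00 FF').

Answer: 11 DD 3E D5 16 E7 B8 DD 7E 81

Derivation:
After char 0 ('E'=4): chars_in_quartet=1 acc=0x4 bytes_emitted=0
After char 1 ('d'=29): chars_in_quartet=2 acc=0x11D bytes_emitted=0
After char 2 ('0'=52): chars_in_quartet=3 acc=0x4774 bytes_emitted=0
After char 3 ('+'=62): chars_in_quartet=4 acc=0x11DD3E -> emit 11 DD 3E, reset; bytes_emitted=3
After char 4 ('1'=53): chars_in_quartet=1 acc=0x35 bytes_emitted=3
After char 5 ('R'=17): chars_in_quartet=2 acc=0xD51 bytes_emitted=3
After char 6 ('b'=27): chars_in_quartet=3 acc=0x3545B bytes_emitted=3
After char 7 ('n'=39): chars_in_quartet=4 acc=0xD516E7 -> emit D5 16 E7, reset; bytes_emitted=6
After char 8 ('u'=46): chars_in_quartet=1 acc=0x2E bytes_emitted=6
After char 9 ('N'=13): chars_in_quartet=2 acc=0xB8D bytes_emitted=6
After char 10 ('1'=53): chars_in_quartet=3 acc=0x2E375 bytes_emitted=6
After char 11 ('+'=62): chars_in_quartet=4 acc=0xB8DD7E -> emit B8 DD 7E, reset; bytes_emitted=9
After char 12 ('g'=32): chars_in_quartet=1 acc=0x20 bytes_emitted=9
After char 13 ('Q'=16): chars_in_quartet=2 acc=0x810 bytes_emitted=9
Padding '==': partial quartet acc=0x810 -> emit 81; bytes_emitted=10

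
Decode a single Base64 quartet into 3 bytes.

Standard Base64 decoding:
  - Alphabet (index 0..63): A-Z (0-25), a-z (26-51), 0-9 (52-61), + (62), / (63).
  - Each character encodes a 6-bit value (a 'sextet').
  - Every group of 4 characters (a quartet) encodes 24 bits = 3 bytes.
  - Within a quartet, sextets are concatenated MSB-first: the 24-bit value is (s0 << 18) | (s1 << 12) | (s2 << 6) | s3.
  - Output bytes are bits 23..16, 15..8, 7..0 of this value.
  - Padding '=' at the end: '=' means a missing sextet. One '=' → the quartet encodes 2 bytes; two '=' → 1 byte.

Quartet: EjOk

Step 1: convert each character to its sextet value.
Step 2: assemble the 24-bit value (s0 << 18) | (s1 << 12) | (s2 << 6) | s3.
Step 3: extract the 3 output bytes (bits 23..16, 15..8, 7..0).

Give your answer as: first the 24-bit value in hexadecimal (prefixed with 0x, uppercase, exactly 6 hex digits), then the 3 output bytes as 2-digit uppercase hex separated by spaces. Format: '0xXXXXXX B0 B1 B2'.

Answer: 0x1233A4 12 33 A4

Derivation:
Sextets: E=4, j=35, O=14, k=36
24-bit: (4<<18) | (35<<12) | (14<<6) | 36
      = 0x100000 | 0x023000 | 0x000380 | 0x000024
      = 0x1233A4
Bytes: (v>>16)&0xFF=12, (v>>8)&0xFF=33, v&0xFF=A4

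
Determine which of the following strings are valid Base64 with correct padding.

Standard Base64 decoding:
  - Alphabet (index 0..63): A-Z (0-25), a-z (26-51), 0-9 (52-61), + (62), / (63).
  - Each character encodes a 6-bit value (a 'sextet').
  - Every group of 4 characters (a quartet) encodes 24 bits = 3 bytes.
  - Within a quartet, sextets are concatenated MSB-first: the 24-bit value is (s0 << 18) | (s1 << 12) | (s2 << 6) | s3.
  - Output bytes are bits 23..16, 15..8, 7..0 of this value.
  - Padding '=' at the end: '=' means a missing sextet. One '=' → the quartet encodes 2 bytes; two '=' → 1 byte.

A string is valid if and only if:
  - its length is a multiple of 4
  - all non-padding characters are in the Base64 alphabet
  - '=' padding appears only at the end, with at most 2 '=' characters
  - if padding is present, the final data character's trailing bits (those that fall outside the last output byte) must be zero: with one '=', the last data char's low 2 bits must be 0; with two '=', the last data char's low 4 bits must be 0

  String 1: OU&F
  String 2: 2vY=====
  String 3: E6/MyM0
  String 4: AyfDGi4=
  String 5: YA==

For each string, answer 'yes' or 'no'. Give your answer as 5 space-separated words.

String 1: 'OU&F' → invalid (bad char(s): ['&'])
String 2: '2vY=====' → invalid (5 pad chars (max 2))
String 3: 'E6/MyM0' → invalid (len=7 not mult of 4)
String 4: 'AyfDGi4=' → valid
String 5: 'YA==' → valid

Answer: no no no yes yes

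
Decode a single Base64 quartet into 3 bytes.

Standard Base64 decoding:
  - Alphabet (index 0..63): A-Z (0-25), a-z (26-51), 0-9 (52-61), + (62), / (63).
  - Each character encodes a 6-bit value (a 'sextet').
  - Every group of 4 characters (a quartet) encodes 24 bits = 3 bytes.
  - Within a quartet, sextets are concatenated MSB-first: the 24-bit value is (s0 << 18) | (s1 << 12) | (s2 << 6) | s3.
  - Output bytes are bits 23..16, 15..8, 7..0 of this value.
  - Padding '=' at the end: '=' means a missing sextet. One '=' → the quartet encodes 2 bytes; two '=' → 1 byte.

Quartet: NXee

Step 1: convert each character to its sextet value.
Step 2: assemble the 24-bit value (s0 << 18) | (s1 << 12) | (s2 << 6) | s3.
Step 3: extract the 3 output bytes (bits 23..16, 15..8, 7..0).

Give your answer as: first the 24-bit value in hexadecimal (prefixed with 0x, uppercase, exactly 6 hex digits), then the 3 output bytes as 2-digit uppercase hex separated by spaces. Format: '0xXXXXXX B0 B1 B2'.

Answer: 0x35779E 35 77 9E

Derivation:
Sextets: N=13, X=23, e=30, e=30
24-bit: (13<<18) | (23<<12) | (30<<6) | 30
      = 0x340000 | 0x017000 | 0x000780 | 0x00001E
      = 0x35779E
Bytes: (v>>16)&0xFF=35, (v>>8)&0xFF=77, v&0xFF=9E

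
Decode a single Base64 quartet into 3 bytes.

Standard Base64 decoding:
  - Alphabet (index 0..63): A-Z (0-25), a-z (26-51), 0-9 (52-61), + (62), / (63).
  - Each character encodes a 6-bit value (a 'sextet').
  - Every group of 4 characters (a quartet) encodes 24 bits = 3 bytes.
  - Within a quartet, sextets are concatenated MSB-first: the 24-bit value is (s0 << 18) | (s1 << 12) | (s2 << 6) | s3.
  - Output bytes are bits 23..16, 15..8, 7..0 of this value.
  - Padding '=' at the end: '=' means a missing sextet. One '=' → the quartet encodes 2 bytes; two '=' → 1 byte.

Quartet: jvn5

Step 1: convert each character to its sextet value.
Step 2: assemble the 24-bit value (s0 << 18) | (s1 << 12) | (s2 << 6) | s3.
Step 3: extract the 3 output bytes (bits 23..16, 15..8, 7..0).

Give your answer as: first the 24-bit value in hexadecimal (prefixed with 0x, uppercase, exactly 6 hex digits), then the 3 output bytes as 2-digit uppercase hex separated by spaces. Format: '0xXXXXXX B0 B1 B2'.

Sextets: j=35, v=47, n=39, 5=57
24-bit: (35<<18) | (47<<12) | (39<<6) | 57
      = 0x8C0000 | 0x02F000 | 0x0009C0 | 0x000039
      = 0x8EF9F9
Bytes: (v>>16)&0xFF=8E, (v>>8)&0xFF=F9, v&0xFF=F9

Answer: 0x8EF9F9 8E F9 F9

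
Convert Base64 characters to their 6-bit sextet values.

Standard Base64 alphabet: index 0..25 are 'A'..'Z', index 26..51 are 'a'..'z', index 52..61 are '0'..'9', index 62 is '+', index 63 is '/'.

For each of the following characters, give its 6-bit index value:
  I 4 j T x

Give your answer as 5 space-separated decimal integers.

'I': A..Z range, ord('I') − ord('A') = 8
'4': 0..9 range, 52 + ord('4') − ord('0') = 56
'j': a..z range, 26 + ord('j') − ord('a') = 35
'T': A..Z range, ord('T') − ord('A') = 19
'x': a..z range, 26 + ord('x') − ord('a') = 49

Answer: 8 56 35 19 49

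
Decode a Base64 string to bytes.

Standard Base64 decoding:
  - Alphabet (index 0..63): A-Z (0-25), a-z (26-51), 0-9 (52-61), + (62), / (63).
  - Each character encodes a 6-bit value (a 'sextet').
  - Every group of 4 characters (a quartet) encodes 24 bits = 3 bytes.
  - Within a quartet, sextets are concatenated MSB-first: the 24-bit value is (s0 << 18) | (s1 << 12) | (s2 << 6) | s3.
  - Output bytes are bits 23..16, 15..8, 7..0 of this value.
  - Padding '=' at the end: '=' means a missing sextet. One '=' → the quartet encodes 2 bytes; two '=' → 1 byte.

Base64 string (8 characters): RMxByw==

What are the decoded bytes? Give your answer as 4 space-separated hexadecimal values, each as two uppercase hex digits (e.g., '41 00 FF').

Answer: 44 CC 41 CB

Derivation:
After char 0 ('R'=17): chars_in_quartet=1 acc=0x11 bytes_emitted=0
After char 1 ('M'=12): chars_in_quartet=2 acc=0x44C bytes_emitted=0
After char 2 ('x'=49): chars_in_quartet=3 acc=0x11331 bytes_emitted=0
After char 3 ('B'=1): chars_in_quartet=4 acc=0x44CC41 -> emit 44 CC 41, reset; bytes_emitted=3
After char 4 ('y'=50): chars_in_quartet=1 acc=0x32 bytes_emitted=3
After char 5 ('w'=48): chars_in_quartet=2 acc=0xCB0 bytes_emitted=3
Padding '==': partial quartet acc=0xCB0 -> emit CB; bytes_emitted=4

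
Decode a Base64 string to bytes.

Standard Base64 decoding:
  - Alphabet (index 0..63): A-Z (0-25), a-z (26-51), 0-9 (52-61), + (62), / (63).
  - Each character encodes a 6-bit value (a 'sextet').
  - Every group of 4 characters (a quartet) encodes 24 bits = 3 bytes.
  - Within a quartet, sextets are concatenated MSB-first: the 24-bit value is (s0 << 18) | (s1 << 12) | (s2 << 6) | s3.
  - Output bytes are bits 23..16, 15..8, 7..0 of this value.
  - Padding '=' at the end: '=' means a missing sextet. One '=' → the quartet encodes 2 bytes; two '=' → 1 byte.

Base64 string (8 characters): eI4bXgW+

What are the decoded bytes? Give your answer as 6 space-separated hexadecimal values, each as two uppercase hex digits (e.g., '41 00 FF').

After char 0 ('e'=30): chars_in_quartet=1 acc=0x1E bytes_emitted=0
After char 1 ('I'=8): chars_in_quartet=2 acc=0x788 bytes_emitted=0
After char 2 ('4'=56): chars_in_quartet=3 acc=0x1E238 bytes_emitted=0
After char 3 ('b'=27): chars_in_quartet=4 acc=0x788E1B -> emit 78 8E 1B, reset; bytes_emitted=3
After char 4 ('X'=23): chars_in_quartet=1 acc=0x17 bytes_emitted=3
After char 5 ('g'=32): chars_in_quartet=2 acc=0x5E0 bytes_emitted=3
After char 6 ('W'=22): chars_in_quartet=3 acc=0x17816 bytes_emitted=3
After char 7 ('+'=62): chars_in_quartet=4 acc=0x5E05BE -> emit 5E 05 BE, reset; bytes_emitted=6

Answer: 78 8E 1B 5E 05 BE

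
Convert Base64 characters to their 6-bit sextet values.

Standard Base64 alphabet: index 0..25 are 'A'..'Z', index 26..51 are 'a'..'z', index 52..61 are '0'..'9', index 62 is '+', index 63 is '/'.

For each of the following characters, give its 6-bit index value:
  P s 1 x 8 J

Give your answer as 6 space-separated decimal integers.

'P': A..Z range, ord('P') − ord('A') = 15
's': a..z range, 26 + ord('s') − ord('a') = 44
'1': 0..9 range, 52 + ord('1') − ord('0') = 53
'x': a..z range, 26 + ord('x') − ord('a') = 49
'8': 0..9 range, 52 + ord('8') − ord('0') = 60
'J': A..Z range, ord('J') − ord('A') = 9

Answer: 15 44 53 49 60 9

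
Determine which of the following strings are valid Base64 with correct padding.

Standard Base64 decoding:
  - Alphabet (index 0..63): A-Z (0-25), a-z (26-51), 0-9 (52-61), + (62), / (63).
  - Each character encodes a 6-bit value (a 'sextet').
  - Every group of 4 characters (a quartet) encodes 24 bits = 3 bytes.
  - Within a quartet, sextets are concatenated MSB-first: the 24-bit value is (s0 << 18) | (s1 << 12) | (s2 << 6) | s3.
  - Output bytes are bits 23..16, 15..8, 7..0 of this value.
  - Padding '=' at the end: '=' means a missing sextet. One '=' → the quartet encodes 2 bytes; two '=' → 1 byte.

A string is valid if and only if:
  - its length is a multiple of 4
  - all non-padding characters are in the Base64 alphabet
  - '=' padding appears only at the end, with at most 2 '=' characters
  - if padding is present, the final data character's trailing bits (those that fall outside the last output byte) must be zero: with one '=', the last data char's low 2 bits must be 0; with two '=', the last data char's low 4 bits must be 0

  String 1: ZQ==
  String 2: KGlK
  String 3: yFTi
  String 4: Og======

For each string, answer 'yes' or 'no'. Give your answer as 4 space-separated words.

String 1: 'ZQ==' → valid
String 2: 'KGlK' → valid
String 3: 'yFTi' → valid
String 4: 'Og======' → invalid (6 pad chars (max 2))

Answer: yes yes yes no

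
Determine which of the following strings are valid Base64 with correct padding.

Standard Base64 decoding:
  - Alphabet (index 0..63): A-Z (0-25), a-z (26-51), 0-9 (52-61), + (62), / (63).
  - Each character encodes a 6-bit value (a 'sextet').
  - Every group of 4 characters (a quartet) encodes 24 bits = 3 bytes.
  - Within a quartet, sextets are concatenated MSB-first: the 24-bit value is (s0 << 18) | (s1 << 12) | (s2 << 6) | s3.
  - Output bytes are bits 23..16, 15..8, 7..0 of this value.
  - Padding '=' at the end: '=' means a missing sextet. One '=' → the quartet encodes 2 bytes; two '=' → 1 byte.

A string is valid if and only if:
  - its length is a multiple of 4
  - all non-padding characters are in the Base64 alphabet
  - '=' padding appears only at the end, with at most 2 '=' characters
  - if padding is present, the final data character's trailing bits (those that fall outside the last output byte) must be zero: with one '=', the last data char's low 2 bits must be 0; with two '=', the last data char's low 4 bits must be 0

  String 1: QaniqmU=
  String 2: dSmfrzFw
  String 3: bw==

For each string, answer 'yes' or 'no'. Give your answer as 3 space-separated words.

Answer: yes yes yes

Derivation:
String 1: 'QaniqmU=' → valid
String 2: 'dSmfrzFw' → valid
String 3: 'bw==' → valid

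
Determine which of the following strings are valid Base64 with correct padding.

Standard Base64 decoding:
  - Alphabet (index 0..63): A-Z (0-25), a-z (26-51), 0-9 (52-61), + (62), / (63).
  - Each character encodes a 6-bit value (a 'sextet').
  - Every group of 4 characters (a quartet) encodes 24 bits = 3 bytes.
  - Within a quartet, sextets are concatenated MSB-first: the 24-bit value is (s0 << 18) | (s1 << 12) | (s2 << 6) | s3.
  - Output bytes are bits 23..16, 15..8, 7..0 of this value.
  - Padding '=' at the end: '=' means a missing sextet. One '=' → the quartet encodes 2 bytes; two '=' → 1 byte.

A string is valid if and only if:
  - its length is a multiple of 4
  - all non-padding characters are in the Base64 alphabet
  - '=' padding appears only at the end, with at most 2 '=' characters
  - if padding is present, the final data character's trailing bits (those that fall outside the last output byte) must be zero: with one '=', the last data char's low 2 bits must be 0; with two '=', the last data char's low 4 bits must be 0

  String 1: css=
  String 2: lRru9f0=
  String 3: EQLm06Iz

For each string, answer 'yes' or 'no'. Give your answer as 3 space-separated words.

String 1: 'css=' → valid
String 2: 'lRru9f0=' → valid
String 3: 'EQLm06Iz' → valid

Answer: yes yes yes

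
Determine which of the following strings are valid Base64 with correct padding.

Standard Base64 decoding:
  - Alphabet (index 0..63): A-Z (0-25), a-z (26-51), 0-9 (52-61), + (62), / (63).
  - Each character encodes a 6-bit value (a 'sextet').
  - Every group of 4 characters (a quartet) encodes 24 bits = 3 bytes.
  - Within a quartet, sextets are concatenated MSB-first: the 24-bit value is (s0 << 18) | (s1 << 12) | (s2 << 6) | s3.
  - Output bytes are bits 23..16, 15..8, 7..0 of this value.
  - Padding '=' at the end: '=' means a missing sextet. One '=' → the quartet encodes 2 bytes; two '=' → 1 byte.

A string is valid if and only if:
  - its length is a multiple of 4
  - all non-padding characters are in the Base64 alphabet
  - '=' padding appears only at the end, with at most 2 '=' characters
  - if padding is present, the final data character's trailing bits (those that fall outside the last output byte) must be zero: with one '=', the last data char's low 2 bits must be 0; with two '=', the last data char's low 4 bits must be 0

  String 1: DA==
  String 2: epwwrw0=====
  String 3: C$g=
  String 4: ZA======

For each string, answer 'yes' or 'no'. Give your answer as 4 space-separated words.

Answer: yes no no no

Derivation:
String 1: 'DA==' → valid
String 2: 'epwwrw0=====' → invalid (5 pad chars (max 2))
String 3: 'C$g=' → invalid (bad char(s): ['$'])
String 4: 'ZA======' → invalid (6 pad chars (max 2))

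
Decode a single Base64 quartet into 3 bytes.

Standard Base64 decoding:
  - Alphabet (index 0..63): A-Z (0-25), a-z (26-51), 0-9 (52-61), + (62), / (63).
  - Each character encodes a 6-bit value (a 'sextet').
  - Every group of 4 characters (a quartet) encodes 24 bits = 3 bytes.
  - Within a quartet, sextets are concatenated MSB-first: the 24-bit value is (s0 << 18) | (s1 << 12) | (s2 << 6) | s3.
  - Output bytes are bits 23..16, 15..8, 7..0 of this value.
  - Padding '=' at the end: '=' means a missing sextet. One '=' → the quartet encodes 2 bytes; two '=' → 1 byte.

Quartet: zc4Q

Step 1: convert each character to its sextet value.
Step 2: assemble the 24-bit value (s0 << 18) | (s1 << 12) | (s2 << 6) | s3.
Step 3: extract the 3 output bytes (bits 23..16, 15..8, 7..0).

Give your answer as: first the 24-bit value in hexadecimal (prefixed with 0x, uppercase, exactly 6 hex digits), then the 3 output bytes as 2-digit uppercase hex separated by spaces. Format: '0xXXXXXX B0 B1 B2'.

Answer: 0xCDCE10 CD CE 10

Derivation:
Sextets: z=51, c=28, 4=56, Q=16
24-bit: (51<<18) | (28<<12) | (56<<6) | 16
      = 0xCC0000 | 0x01C000 | 0x000E00 | 0x000010
      = 0xCDCE10
Bytes: (v>>16)&0xFF=CD, (v>>8)&0xFF=CE, v&0xFF=10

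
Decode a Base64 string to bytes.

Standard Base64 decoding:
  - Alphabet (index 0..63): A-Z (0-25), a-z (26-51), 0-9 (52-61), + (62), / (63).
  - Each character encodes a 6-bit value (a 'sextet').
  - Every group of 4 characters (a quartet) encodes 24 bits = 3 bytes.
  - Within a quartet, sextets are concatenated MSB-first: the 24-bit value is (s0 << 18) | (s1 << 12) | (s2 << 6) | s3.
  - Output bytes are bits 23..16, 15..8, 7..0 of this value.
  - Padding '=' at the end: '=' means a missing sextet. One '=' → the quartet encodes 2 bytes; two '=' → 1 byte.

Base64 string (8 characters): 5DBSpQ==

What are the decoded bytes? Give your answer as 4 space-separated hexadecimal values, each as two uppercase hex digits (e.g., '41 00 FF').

Answer: E4 30 52 A5

Derivation:
After char 0 ('5'=57): chars_in_quartet=1 acc=0x39 bytes_emitted=0
After char 1 ('D'=3): chars_in_quartet=2 acc=0xE43 bytes_emitted=0
After char 2 ('B'=1): chars_in_quartet=3 acc=0x390C1 bytes_emitted=0
After char 3 ('S'=18): chars_in_quartet=4 acc=0xE43052 -> emit E4 30 52, reset; bytes_emitted=3
After char 4 ('p'=41): chars_in_quartet=1 acc=0x29 bytes_emitted=3
After char 5 ('Q'=16): chars_in_quartet=2 acc=0xA50 bytes_emitted=3
Padding '==': partial quartet acc=0xA50 -> emit A5; bytes_emitted=4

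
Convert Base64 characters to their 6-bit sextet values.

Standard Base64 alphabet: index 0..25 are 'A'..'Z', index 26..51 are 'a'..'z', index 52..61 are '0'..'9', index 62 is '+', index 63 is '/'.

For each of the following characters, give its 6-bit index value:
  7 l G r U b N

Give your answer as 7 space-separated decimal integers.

Answer: 59 37 6 43 20 27 13

Derivation:
'7': 0..9 range, 52 + ord('7') − ord('0') = 59
'l': a..z range, 26 + ord('l') − ord('a') = 37
'G': A..Z range, ord('G') − ord('A') = 6
'r': a..z range, 26 + ord('r') − ord('a') = 43
'U': A..Z range, ord('U') − ord('A') = 20
'b': a..z range, 26 + ord('b') − ord('a') = 27
'N': A..Z range, ord('N') − ord('A') = 13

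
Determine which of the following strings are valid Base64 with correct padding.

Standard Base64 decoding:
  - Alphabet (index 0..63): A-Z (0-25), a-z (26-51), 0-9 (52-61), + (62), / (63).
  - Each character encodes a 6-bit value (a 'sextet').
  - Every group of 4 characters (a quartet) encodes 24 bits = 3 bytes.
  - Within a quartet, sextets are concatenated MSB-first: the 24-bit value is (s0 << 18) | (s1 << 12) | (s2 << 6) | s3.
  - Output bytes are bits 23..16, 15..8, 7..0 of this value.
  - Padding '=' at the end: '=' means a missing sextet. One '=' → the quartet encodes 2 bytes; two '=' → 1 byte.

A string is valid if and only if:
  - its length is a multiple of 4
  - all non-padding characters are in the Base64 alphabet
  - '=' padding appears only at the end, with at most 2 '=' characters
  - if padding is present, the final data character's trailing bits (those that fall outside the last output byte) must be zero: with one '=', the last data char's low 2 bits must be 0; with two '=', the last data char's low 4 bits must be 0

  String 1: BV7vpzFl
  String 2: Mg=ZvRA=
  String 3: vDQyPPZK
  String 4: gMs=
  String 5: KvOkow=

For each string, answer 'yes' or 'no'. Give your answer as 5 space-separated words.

String 1: 'BV7vpzFl' → valid
String 2: 'Mg=ZvRA=' → invalid (bad char(s): ['=']; '=' in middle)
String 3: 'vDQyPPZK' → valid
String 4: 'gMs=' → valid
String 5: 'KvOkow=' → invalid (len=7 not mult of 4)

Answer: yes no yes yes no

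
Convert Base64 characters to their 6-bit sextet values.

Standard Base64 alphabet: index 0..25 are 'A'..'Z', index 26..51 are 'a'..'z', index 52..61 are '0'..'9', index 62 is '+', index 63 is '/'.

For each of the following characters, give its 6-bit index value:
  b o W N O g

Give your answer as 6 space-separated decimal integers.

'b': a..z range, 26 + ord('b') − ord('a') = 27
'o': a..z range, 26 + ord('o') − ord('a') = 40
'W': A..Z range, ord('W') − ord('A') = 22
'N': A..Z range, ord('N') − ord('A') = 13
'O': A..Z range, ord('O') − ord('A') = 14
'g': a..z range, 26 + ord('g') − ord('a') = 32

Answer: 27 40 22 13 14 32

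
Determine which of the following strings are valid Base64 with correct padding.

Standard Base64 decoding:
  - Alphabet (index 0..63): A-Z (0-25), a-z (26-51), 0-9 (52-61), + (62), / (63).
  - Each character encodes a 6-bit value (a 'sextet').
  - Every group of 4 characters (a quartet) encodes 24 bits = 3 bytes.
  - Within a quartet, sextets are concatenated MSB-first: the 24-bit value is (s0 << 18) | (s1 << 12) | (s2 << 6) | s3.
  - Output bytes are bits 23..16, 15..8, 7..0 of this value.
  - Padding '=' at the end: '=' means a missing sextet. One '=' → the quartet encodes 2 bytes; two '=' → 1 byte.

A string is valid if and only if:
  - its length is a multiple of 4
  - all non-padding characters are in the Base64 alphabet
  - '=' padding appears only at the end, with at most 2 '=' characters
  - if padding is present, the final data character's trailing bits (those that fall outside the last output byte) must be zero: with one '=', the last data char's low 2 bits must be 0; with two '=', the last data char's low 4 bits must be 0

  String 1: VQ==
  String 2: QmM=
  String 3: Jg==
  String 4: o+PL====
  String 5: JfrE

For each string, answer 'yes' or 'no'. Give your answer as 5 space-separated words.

Answer: yes yes yes no yes

Derivation:
String 1: 'VQ==' → valid
String 2: 'QmM=' → valid
String 3: 'Jg==' → valid
String 4: 'o+PL====' → invalid (4 pad chars (max 2))
String 5: 'JfrE' → valid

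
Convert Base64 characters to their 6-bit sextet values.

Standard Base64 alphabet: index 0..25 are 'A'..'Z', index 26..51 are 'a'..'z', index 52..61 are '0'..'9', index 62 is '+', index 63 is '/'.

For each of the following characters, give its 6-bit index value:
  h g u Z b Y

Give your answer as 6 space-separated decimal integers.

Answer: 33 32 46 25 27 24

Derivation:
'h': a..z range, 26 + ord('h') − ord('a') = 33
'g': a..z range, 26 + ord('g') − ord('a') = 32
'u': a..z range, 26 + ord('u') − ord('a') = 46
'Z': A..Z range, ord('Z') − ord('A') = 25
'b': a..z range, 26 + ord('b') − ord('a') = 27
'Y': A..Z range, ord('Y') − ord('A') = 24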